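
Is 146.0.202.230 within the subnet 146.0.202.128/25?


Subnet network: 146.0.202.128
Test IP AND mask: 146.0.202.128
Yes, 146.0.202.230 is in 146.0.202.128/25


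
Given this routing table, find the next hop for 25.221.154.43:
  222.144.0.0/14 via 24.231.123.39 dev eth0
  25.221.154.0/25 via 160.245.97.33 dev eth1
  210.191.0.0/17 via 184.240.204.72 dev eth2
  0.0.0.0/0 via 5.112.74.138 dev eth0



Longest prefix match for 25.221.154.43:
  /14 222.144.0.0: no
  /25 25.221.154.0: MATCH
  /17 210.191.0.0: no
  /0 0.0.0.0: MATCH
Selected: next-hop 160.245.97.33 via eth1 (matched /25)


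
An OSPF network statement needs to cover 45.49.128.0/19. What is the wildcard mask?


Subnet mask: 255.255.224.0
Wildcard = 255.255.255.255 - subnet mask
255 - 255 = 0
255 - 255 = 0
255 - 224 = 31
255 - 0 = 255
Wildcard: 0.0.31.255


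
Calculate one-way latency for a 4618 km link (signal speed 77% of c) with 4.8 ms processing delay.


Speed = 0.77 * 3e5 km/s = 231000 km/s
Propagation delay = 4618 / 231000 = 0.02 s = 19.9913 ms
Processing delay = 4.8 ms
Total one-way latency = 24.7913 ms


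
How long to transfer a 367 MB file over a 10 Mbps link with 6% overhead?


Effective throughput = 10 * (1 - 6/100) = 9.4 Mbps
File size in Mb = 367 * 8 = 2936 Mb
Time = 2936 / 9.4
Time = 312.3404 seconds


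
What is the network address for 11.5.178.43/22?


IP:   00001011.00000101.10110010.00101011
Mask: 11111111.11111111.11111100.00000000
AND operation:
Net:  00001011.00000101.10110000.00000000
Network: 11.5.176.0/22


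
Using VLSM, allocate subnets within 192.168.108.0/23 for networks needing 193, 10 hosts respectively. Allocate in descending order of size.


193 hosts -> /24 (254 usable): 192.168.108.0/24
10 hosts -> /28 (14 usable): 192.168.109.0/28
Allocation: 192.168.108.0/24 (193 hosts, 254 usable); 192.168.109.0/28 (10 hosts, 14 usable)


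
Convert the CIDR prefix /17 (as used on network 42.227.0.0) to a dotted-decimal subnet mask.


/17 means 17 network bits, 15 host bits
Binary: 11111111111111111000000000000000
Mask: 255.255.128.0


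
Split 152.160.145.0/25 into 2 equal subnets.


New prefix = 25 + 1 = 26
Each subnet has 64 addresses
  152.160.145.0/26
  152.160.145.64/26
Subnets: 152.160.145.0/26, 152.160.145.64/26


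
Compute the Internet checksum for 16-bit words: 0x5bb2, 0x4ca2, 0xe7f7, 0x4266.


Sum all words (with carry folding):
+ 0x5bb2 = 0x5bb2
+ 0x4ca2 = 0xa854
+ 0xe7f7 = 0x904c
+ 0x4266 = 0xd2b2
One's complement: ~0xd2b2
Checksum = 0x2d4d


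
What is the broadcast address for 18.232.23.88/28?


Network: 18.232.23.80/28
Host bits = 4
Set all host bits to 1:
Broadcast: 18.232.23.95


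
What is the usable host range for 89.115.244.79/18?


Network: 89.115.192.0
Broadcast: 89.115.255.255
First usable = network + 1
Last usable = broadcast - 1
Range: 89.115.192.1 to 89.115.255.254


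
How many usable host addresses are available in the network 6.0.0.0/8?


Host bits = 32 - 8 = 24
Total addresses = 2^24 = 16777216
Usable = total - 2 (network and broadcast)
Usable hosts: 16777214


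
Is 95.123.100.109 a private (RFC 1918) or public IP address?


RFC 1918 private ranges:
  10.0.0.0/8 (10.0.0.0 - 10.255.255.255)
  172.16.0.0/12 (172.16.0.0 - 172.31.255.255)
  192.168.0.0/16 (192.168.0.0 - 192.168.255.255)
Public (not in any RFC 1918 range)


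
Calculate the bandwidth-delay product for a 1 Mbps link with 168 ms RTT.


BDP = bandwidth * RTT
= 1 Mbps * 168 ms
= 1 * 1e6 * 168 / 1000 bits
= 168000 bits
= 21000 bytes
= 20.5078 KB
BDP = 168000 bits (21000 bytes)


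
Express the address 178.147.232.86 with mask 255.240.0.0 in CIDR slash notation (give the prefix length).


Binary: 11111111.11110000.00000000.00000000
Count leading 1s
Prefix: /12


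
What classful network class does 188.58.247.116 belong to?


First octet: 188
Binary: 10111100
10xxxxxx -> Class B (128-191)
Class B, default mask 255.255.0.0 (/16)


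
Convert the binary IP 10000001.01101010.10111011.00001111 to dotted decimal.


10000001 = 129
01101010 = 106
10111011 = 187
00001111 = 15
IP: 129.106.187.15


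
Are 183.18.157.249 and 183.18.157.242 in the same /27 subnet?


Mask: 255.255.255.224
183.18.157.249 AND mask = 183.18.157.224
183.18.157.242 AND mask = 183.18.157.224
Yes, same subnet (183.18.157.224)


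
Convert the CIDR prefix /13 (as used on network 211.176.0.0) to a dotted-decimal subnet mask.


/13 means 13 network bits, 19 host bits
Binary: 11111111111110000000000000000000
Mask: 255.248.0.0


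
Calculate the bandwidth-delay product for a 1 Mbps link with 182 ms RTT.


BDP = bandwidth * RTT
= 1 Mbps * 182 ms
= 1 * 1e6 * 182 / 1000 bits
= 182000 bits
= 22750 bytes
= 22.2168 KB
BDP = 182000 bits (22750 bytes)


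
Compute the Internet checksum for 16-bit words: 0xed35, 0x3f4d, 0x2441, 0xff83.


Sum all words (with carry folding):
+ 0xed35 = 0xed35
+ 0x3f4d = 0x2c83
+ 0x2441 = 0x50c4
+ 0xff83 = 0x5048
One's complement: ~0x5048
Checksum = 0xafb7


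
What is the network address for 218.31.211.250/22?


IP:   11011010.00011111.11010011.11111010
Mask: 11111111.11111111.11111100.00000000
AND operation:
Net:  11011010.00011111.11010000.00000000
Network: 218.31.208.0/22


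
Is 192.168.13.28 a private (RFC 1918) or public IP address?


RFC 1918 private ranges:
  10.0.0.0/8 (10.0.0.0 - 10.255.255.255)
  172.16.0.0/12 (172.16.0.0 - 172.31.255.255)
  192.168.0.0/16 (192.168.0.0 - 192.168.255.255)
Private (in 192.168.0.0/16)


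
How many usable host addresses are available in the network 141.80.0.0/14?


Host bits = 32 - 14 = 18
Total addresses = 2^18 = 262144
Usable = total - 2 (network and broadcast)
Usable hosts: 262142


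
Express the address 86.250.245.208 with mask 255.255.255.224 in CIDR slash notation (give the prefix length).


Binary: 11111111.11111111.11111111.11100000
Count leading 1s
Prefix: /27


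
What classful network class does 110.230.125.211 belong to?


First octet: 110
Binary: 01101110
0xxxxxxx -> Class A (1-126)
Class A, default mask 255.0.0.0 (/8)


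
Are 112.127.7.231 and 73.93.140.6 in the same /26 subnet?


Mask: 255.255.255.192
112.127.7.231 AND mask = 112.127.7.192
73.93.140.6 AND mask = 73.93.140.0
No, different subnets (112.127.7.192 vs 73.93.140.0)


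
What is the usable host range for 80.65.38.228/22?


Network: 80.65.36.0
Broadcast: 80.65.39.255
First usable = network + 1
Last usable = broadcast - 1
Range: 80.65.36.1 to 80.65.39.254


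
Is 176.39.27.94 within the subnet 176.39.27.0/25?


Subnet network: 176.39.27.0
Test IP AND mask: 176.39.27.0
Yes, 176.39.27.94 is in 176.39.27.0/25


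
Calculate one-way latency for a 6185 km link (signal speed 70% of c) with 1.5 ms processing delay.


Speed = 0.7 * 3e5 km/s = 210000 km/s
Propagation delay = 6185 / 210000 = 0.0295 s = 29.4524 ms
Processing delay = 1.5 ms
Total one-way latency = 30.9524 ms


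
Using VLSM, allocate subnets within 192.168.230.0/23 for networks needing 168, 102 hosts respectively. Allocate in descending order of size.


168 hosts -> /24 (254 usable): 192.168.230.0/24
102 hosts -> /25 (126 usable): 192.168.231.0/25
Allocation: 192.168.230.0/24 (168 hosts, 254 usable); 192.168.231.0/25 (102 hosts, 126 usable)


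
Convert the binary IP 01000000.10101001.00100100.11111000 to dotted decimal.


01000000 = 64
10101001 = 169
00100100 = 36
11111000 = 248
IP: 64.169.36.248


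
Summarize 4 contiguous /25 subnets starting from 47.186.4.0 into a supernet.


Original prefix: /25
Number of subnets: 4 = 2^2
New prefix = 25 - 2 = 23
Supernet: 47.186.4.0/23


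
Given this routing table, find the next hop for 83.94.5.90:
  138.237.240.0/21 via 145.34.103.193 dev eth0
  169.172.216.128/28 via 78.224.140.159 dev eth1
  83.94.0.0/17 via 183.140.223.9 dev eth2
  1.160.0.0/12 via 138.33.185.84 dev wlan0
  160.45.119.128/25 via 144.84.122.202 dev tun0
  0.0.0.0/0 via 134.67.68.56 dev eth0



Longest prefix match for 83.94.5.90:
  /21 138.237.240.0: no
  /28 169.172.216.128: no
  /17 83.94.0.0: MATCH
  /12 1.160.0.0: no
  /25 160.45.119.128: no
  /0 0.0.0.0: MATCH
Selected: next-hop 183.140.223.9 via eth2 (matched /17)


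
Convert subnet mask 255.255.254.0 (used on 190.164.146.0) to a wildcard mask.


Subnet mask: 255.255.254.0
Wildcard = 255.255.255.255 - subnet mask
255 - 255 = 0
255 - 255 = 0
255 - 254 = 1
255 - 0 = 255
Wildcard: 0.0.1.255


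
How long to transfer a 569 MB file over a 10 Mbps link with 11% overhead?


Effective throughput = 10 * (1 - 11/100) = 8.9 Mbps
File size in Mb = 569 * 8 = 4552 Mb
Time = 4552 / 8.9
Time = 511.4607 seconds


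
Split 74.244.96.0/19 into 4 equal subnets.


New prefix = 19 + 2 = 21
Each subnet has 2048 addresses
  74.244.96.0/21
  74.244.104.0/21
  74.244.112.0/21
  74.244.120.0/21
Subnets: 74.244.96.0/21, 74.244.104.0/21, 74.244.112.0/21, 74.244.120.0/21


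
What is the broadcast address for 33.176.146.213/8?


Network: 33.0.0.0/8
Host bits = 24
Set all host bits to 1:
Broadcast: 33.255.255.255


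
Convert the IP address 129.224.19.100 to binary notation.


129 = 10000001
224 = 11100000
19 = 00010011
100 = 01100100
Binary: 10000001.11100000.00010011.01100100


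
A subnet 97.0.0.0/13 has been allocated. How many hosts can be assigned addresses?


Host bits = 32 - 13 = 19
Total addresses = 2^19 = 524288
Usable = total - 2 (network and broadcast)
Usable hosts: 524286


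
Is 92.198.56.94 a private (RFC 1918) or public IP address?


RFC 1918 private ranges:
  10.0.0.0/8 (10.0.0.0 - 10.255.255.255)
  172.16.0.0/12 (172.16.0.0 - 172.31.255.255)
  192.168.0.0/16 (192.168.0.0 - 192.168.255.255)
Public (not in any RFC 1918 range)


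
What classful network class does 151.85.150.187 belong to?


First octet: 151
Binary: 10010111
10xxxxxx -> Class B (128-191)
Class B, default mask 255.255.0.0 (/16)


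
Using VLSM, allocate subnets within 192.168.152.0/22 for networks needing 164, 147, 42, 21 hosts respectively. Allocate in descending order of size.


164 hosts -> /24 (254 usable): 192.168.152.0/24
147 hosts -> /24 (254 usable): 192.168.153.0/24
42 hosts -> /26 (62 usable): 192.168.154.0/26
21 hosts -> /27 (30 usable): 192.168.154.64/27
Allocation: 192.168.152.0/24 (164 hosts, 254 usable); 192.168.153.0/24 (147 hosts, 254 usable); 192.168.154.0/26 (42 hosts, 62 usable); 192.168.154.64/27 (21 hosts, 30 usable)


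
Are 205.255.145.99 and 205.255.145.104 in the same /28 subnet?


Mask: 255.255.255.240
205.255.145.99 AND mask = 205.255.145.96
205.255.145.104 AND mask = 205.255.145.96
Yes, same subnet (205.255.145.96)


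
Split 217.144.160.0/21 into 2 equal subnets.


New prefix = 21 + 1 = 22
Each subnet has 1024 addresses
  217.144.160.0/22
  217.144.164.0/22
Subnets: 217.144.160.0/22, 217.144.164.0/22


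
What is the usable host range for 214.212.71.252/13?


Network: 214.208.0.0
Broadcast: 214.215.255.255
First usable = network + 1
Last usable = broadcast - 1
Range: 214.208.0.1 to 214.215.255.254


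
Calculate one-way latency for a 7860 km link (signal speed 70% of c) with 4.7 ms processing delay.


Speed = 0.7 * 3e5 km/s = 210000 km/s
Propagation delay = 7860 / 210000 = 0.0374 s = 37.4286 ms
Processing delay = 4.7 ms
Total one-way latency = 42.1286 ms


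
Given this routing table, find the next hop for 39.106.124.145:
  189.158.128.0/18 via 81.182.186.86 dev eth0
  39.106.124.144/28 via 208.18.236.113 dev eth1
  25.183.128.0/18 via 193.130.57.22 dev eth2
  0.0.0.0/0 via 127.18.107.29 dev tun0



Longest prefix match for 39.106.124.145:
  /18 189.158.128.0: no
  /28 39.106.124.144: MATCH
  /18 25.183.128.0: no
  /0 0.0.0.0: MATCH
Selected: next-hop 208.18.236.113 via eth1 (matched /28)


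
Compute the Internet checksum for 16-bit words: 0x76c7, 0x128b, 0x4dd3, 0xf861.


Sum all words (with carry folding):
+ 0x76c7 = 0x76c7
+ 0x128b = 0x8952
+ 0x4dd3 = 0xd725
+ 0xf861 = 0xcf87
One's complement: ~0xcf87
Checksum = 0x3078


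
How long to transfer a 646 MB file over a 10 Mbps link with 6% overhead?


Effective throughput = 10 * (1 - 6/100) = 9.4 Mbps
File size in Mb = 646 * 8 = 5168 Mb
Time = 5168 / 9.4
Time = 549.7872 seconds


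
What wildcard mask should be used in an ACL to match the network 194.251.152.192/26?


Subnet mask: 255.255.255.192
Wildcard = 255.255.255.255 - subnet mask
255 - 255 = 0
255 - 255 = 0
255 - 255 = 0
255 - 192 = 63
Wildcard: 0.0.0.63


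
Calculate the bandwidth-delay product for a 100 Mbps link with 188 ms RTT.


BDP = bandwidth * RTT
= 100 Mbps * 188 ms
= 100 * 1e6 * 188 / 1000 bits
= 18800000 bits
= 2350000 bytes
= 2294.9219 KB
BDP = 18800000 bits (2350000 bytes)


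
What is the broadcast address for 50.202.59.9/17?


Network: 50.202.0.0/17
Host bits = 15
Set all host bits to 1:
Broadcast: 50.202.127.255


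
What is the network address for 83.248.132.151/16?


IP:   01010011.11111000.10000100.10010111
Mask: 11111111.11111111.00000000.00000000
AND operation:
Net:  01010011.11111000.00000000.00000000
Network: 83.248.0.0/16


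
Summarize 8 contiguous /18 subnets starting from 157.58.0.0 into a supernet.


Original prefix: /18
Number of subnets: 8 = 2^3
New prefix = 18 - 3 = 15
Supernet: 157.58.0.0/15


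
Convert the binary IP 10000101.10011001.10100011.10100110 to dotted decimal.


10000101 = 133
10011001 = 153
10100011 = 163
10100110 = 166
IP: 133.153.163.166


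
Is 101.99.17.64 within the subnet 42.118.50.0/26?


Subnet network: 42.118.50.0
Test IP AND mask: 101.99.17.64
No, 101.99.17.64 is not in 42.118.50.0/26


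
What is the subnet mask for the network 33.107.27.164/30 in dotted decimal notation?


/30 means 30 network bits, 2 host bits
Binary: 11111111111111111111111111111100
Mask: 255.255.255.252


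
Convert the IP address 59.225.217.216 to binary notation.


59 = 00111011
225 = 11100001
217 = 11011001
216 = 11011000
Binary: 00111011.11100001.11011001.11011000


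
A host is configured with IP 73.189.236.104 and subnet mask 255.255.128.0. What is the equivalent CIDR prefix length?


Binary: 11111111.11111111.10000000.00000000
Count leading 1s
Prefix: /17


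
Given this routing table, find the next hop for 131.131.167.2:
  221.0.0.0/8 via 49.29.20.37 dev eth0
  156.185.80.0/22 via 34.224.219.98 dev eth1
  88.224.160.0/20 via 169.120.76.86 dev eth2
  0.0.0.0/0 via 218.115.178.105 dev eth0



Longest prefix match for 131.131.167.2:
  /8 221.0.0.0: no
  /22 156.185.80.0: no
  /20 88.224.160.0: no
  /0 0.0.0.0: MATCH
Selected: next-hop 218.115.178.105 via eth0 (matched /0)


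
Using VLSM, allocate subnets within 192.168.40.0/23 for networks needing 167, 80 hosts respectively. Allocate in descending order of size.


167 hosts -> /24 (254 usable): 192.168.40.0/24
80 hosts -> /25 (126 usable): 192.168.41.0/25
Allocation: 192.168.40.0/24 (167 hosts, 254 usable); 192.168.41.0/25 (80 hosts, 126 usable)


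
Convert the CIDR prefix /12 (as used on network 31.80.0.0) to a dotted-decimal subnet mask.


/12 means 12 network bits, 20 host bits
Binary: 11111111111100000000000000000000
Mask: 255.240.0.0


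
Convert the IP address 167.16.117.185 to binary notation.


167 = 10100111
16 = 00010000
117 = 01110101
185 = 10111001
Binary: 10100111.00010000.01110101.10111001


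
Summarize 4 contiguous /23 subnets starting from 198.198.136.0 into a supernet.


Original prefix: /23
Number of subnets: 4 = 2^2
New prefix = 23 - 2 = 21
Supernet: 198.198.136.0/21


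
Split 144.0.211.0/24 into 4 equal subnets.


New prefix = 24 + 2 = 26
Each subnet has 64 addresses
  144.0.211.0/26
  144.0.211.64/26
  144.0.211.128/26
  144.0.211.192/26
Subnets: 144.0.211.0/26, 144.0.211.64/26, 144.0.211.128/26, 144.0.211.192/26


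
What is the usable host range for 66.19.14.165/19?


Network: 66.19.0.0
Broadcast: 66.19.31.255
First usable = network + 1
Last usable = broadcast - 1
Range: 66.19.0.1 to 66.19.31.254


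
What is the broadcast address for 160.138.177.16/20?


Network: 160.138.176.0/20
Host bits = 12
Set all host bits to 1:
Broadcast: 160.138.191.255


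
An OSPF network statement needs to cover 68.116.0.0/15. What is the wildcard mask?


Subnet mask: 255.254.0.0
Wildcard = 255.255.255.255 - subnet mask
255 - 255 = 0
255 - 254 = 1
255 - 0 = 255
255 - 0 = 255
Wildcard: 0.1.255.255


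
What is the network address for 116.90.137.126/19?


IP:   01110100.01011010.10001001.01111110
Mask: 11111111.11111111.11100000.00000000
AND operation:
Net:  01110100.01011010.10000000.00000000
Network: 116.90.128.0/19


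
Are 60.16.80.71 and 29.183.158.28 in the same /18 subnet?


Mask: 255.255.192.0
60.16.80.71 AND mask = 60.16.64.0
29.183.158.28 AND mask = 29.183.128.0
No, different subnets (60.16.64.0 vs 29.183.128.0)


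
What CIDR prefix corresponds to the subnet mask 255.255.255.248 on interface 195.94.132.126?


Binary: 11111111.11111111.11111111.11111000
Count leading 1s
Prefix: /29


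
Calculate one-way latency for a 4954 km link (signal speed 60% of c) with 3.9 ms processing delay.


Speed = 0.6 * 3e5 km/s = 180000 km/s
Propagation delay = 4954 / 180000 = 0.0275 s = 27.5222 ms
Processing delay = 3.9 ms
Total one-way latency = 31.4222 ms


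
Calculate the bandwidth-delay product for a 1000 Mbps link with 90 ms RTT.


BDP = bandwidth * RTT
= 1000 Mbps * 90 ms
= 1000 * 1e6 * 90 / 1000 bits
= 90000000 bits
= 11250000 bytes
= 10986.3281 KB
BDP = 90000000 bits (11250000 bytes)


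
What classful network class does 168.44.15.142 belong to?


First octet: 168
Binary: 10101000
10xxxxxx -> Class B (128-191)
Class B, default mask 255.255.0.0 (/16)


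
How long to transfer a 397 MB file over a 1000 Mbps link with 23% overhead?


Effective throughput = 1000 * (1 - 23/100) = 770 Mbps
File size in Mb = 397 * 8 = 3176 Mb
Time = 3176 / 770
Time = 4.1247 seconds


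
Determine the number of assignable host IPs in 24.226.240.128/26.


Host bits = 32 - 26 = 6
Total addresses = 2^6 = 64
Usable = total - 2 (network and broadcast)
Usable hosts: 62


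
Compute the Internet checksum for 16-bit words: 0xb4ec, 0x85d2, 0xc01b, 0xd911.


Sum all words (with carry folding):
+ 0xb4ec = 0xb4ec
+ 0x85d2 = 0x3abf
+ 0xc01b = 0xfada
+ 0xd911 = 0xd3ec
One's complement: ~0xd3ec
Checksum = 0x2c13


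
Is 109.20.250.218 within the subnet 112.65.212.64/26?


Subnet network: 112.65.212.64
Test IP AND mask: 109.20.250.192
No, 109.20.250.218 is not in 112.65.212.64/26


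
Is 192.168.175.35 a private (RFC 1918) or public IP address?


RFC 1918 private ranges:
  10.0.0.0/8 (10.0.0.0 - 10.255.255.255)
  172.16.0.0/12 (172.16.0.0 - 172.31.255.255)
  192.168.0.0/16 (192.168.0.0 - 192.168.255.255)
Private (in 192.168.0.0/16)


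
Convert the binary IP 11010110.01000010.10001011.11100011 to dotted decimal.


11010110 = 214
01000010 = 66
10001011 = 139
11100011 = 227
IP: 214.66.139.227


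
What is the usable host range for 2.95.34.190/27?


Network: 2.95.34.160
Broadcast: 2.95.34.191
First usable = network + 1
Last usable = broadcast - 1
Range: 2.95.34.161 to 2.95.34.190


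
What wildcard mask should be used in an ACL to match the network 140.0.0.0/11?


Subnet mask: 255.224.0.0
Wildcard = 255.255.255.255 - subnet mask
255 - 255 = 0
255 - 224 = 31
255 - 0 = 255
255 - 0 = 255
Wildcard: 0.31.255.255


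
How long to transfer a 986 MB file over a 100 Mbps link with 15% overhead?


Effective throughput = 100 * (1 - 15/100) = 85 Mbps
File size in Mb = 986 * 8 = 7888 Mb
Time = 7888 / 85
Time = 92.8 seconds


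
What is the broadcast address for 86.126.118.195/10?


Network: 86.64.0.0/10
Host bits = 22
Set all host bits to 1:
Broadcast: 86.127.255.255


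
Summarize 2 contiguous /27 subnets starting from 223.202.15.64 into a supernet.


Original prefix: /27
Number of subnets: 2 = 2^1
New prefix = 27 - 1 = 26
Supernet: 223.202.15.64/26


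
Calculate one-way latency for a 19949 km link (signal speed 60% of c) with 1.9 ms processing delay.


Speed = 0.6 * 3e5 km/s = 180000 km/s
Propagation delay = 19949 / 180000 = 0.1108 s = 110.8278 ms
Processing delay = 1.9 ms
Total one-way latency = 112.7278 ms


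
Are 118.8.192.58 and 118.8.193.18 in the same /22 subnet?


Mask: 255.255.252.0
118.8.192.58 AND mask = 118.8.192.0
118.8.193.18 AND mask = 118.8.192.0
Yes, same subnet (118.8.192.0)


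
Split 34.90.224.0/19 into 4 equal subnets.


New prefix = 19 + 2 = 21
Each subnet has 2048 addresses
  34.90.224.0/21
  34.90.232.0/21
  34.90.240.0/21
  34.90.248.0/21
Subnets: 34.90.224.0/21, 34.90.232.0/21, 34.90.240.0/21, 34.90.248.0/21


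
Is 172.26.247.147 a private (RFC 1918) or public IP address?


RFC 1918 private ranges:
  10.0.0.0/8 (10.0.0.0 - 10.255.255.255)
  172.16.0.0/12 (172.16.0.0 - 172.31.255.255)
  192.168.0.0/16 (192.168.0.0 - 192.168.255.255)
Private (in 172.16.0.0/12)


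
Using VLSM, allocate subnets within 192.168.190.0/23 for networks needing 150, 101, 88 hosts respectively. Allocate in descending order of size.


150 hosts -> /24 (254 usable): 192.168.190.0/24
101 hosts -> /25 (126 usable): 192.168.191.0/25
88 hosts -> /25 (126 usable): 192.168.191.128/25
Allocation: 192.168.190.0/24 (150 hosts, 254 usable); 192.168.191.0/25 (101 hosts, 126 usable); 192.168.191.128/25 (88 hosts, 126 usable)


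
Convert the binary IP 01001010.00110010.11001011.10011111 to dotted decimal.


01001010 = 74
00110010 = 50
11001011 = 203
10011111 = 159
IP: 74.50.203.159


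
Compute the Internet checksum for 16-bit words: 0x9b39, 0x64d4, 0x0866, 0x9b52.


Sum all words (with carry folding):
+ 0x9b39 = 0x9b39
+ 0x64d4 = 0x000e
+ 0x0866 = 0x0874
+ 0x9b52 = 0xa3c6
One's complement: ~0xa3c6
Checksum = 0x5c39


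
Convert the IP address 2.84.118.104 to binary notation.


2 = 00000010
84 = 01010100
118 = 01110110
104 = 01101000
Binary: 00000010.01010100.01110110.01101000


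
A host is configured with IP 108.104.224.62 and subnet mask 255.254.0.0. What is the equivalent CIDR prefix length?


Binary: 11111111.11111110.00000000.00000000
Count leading 1s
Prefix: /15


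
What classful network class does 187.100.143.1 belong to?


First octet: 187
Binary: 10111011
10xxxxxx -> Class B (128-191)
Class B, default mask 255.255.0.0 (/16)


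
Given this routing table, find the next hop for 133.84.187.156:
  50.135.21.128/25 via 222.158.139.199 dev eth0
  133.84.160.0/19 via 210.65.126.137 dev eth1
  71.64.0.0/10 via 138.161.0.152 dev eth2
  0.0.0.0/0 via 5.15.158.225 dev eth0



Longest prefix match for 133.84.187.156:
  /25 50.135.21.128: no
  /19 133.84.160.0: MATCH
  /10 71.64.0.0: no
  /0 0.0.0.0: MATCH
Selected: next-hop 210.65.126.137 via eth1 (matched /19)


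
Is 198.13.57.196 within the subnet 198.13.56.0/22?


Subnet network: 198.13.56.0
Test IP AND mask: 198.13.56.0
Yes, 198.13.57.196 is in 198.13.56.0/22


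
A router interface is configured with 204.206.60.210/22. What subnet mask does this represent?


/22 means 22 network bits, 10 host bits
Binary: 11111111111111111111110000000000
Mask: 255.255.252.0


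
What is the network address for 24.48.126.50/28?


IP:   00011000.00110000.01111110.00110010
Mask: 11111111.11111111.11111111.11110000
AND operation:
Net:  00011000.00110000.01111110.00110000
Network: 24.48.126.48/28


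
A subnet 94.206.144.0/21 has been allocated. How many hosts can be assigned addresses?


Host bits = 32 - 21 = 11
Total addresses = 2^11 = 2048
Usable = total - 2 (network and broadcast)
Usable hosts: 2046


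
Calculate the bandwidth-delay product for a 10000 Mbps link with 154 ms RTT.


BDP = bandwidth * RTT
= 10000 Mbps * 154 ms
= 10000 * 1e6 * 154 / 1000 bits
= 1540000000 bits
= 192500000 bytes
= 187988.2812 KB
BDP = 1540000000 bits (192500000 bytes)


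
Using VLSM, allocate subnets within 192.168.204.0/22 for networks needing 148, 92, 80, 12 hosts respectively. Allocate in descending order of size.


148 hosts -> /24 (254 usable): 192.168.204.0/24
92 hosts -> /25 (126 usable): 192.168.205.0/25
80 hosts -> /25 (126 usable): 192.168.205.128/25
12 hosts -> /28 (14 usable): 192.168.206.0/28
Allocation: 192.168.204.0/24 (148 hosts, 254 usable); 192.168.205.0/25 (92 hosts, 126 usable); 192.168.205.128/25 (80 hosts, 126 usable); 192.168.206.0/28 (12 hosts, 14 usable)


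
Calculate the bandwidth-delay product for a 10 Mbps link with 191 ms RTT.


BDP = bandwidth * RTT
= 10 Mbps * 191 ms
= 10 * 1e6 * 191 / 1000 bits
= 1910000 bits
= 238750 bytes
= 233.1543 KB
BDP = 1910000 bits (238750 bytes)


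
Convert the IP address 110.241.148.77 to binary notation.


110 = 01101110
241 = 11110001
148 = 10010100
77 = 01001101
Binary: 01101110.11110001.10010100.01001101


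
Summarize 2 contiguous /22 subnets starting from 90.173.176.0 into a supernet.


Original prefix: /22
Number of subnets: 2 = 2^1
New prefix = 22 - 1 = 21
Supernet: 90.173.176.0/21


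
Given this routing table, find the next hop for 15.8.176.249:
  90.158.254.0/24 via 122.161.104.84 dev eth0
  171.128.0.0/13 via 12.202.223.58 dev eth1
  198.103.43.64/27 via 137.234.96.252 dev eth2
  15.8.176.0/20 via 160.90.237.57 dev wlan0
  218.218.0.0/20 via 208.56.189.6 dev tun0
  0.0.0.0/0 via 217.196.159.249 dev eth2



Longest prefix match for 15.8.176.249:
  /24 90.158.254.0: no
  /13 171.128.0.0: no
  /27 198.103.43.64: no
  /20 15.8.176.0: MATCH
  /20 218.218.0.0: no
  /0 0.0.0.0: MATCH
Selected: next-hop 160.90.237.57 via wlan0 (matched /20)


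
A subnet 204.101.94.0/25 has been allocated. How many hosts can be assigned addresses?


Host bits = 32 - 25 = 7
Total addresses = 2^7 = 128
Usable = total - 2 (network and broadcast)
Usable hosts: 126


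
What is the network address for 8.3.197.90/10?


IP:   00001000.00000011.11000101.01011010
Mask: 11111111.11000000.00000000.00000000
AND operation:
Net:  00001000.00000000.00000000.00000000
Network: 8.0.0.0/10


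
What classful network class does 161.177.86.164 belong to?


First octet: 161
Binary: 10100001
10xxxxxx -> Class B (128-191)
Class B, default mask 255.255.0.0 (/16)


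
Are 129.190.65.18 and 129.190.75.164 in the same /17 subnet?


Mask: 255.255.128.0
129.190.65.18 AND mask = 129.190.0.0
129.190.75.164 AND mask = 129.190.0.0
Yes, same subnet (129.190.0.0)


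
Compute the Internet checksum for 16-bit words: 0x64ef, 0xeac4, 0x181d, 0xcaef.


Sum all words (with carry folding):
+ 0x64ef = 0x64ef
+ 0xeac4 = 0x4fb4
+ 0x181d = 0x67d1
+ 0xcaef = 0x32c1
One's complement: ~0x32c1
Checksum = 0xcd3e


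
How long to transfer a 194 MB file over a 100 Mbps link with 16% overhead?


Effective throughput = 100 * (1 - 16/100) = 84 Mbps
File size in Mb = 194 * 8 = 1552 Mb
Time = 1552 / 84
Time = 18.4762 seconds


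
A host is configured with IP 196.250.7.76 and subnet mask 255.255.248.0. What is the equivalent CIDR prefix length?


Binary: 11111111.11111111.11111000.00000000
Count leading 1s
Prefix: /21


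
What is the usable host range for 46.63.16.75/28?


Network: 46.63.16.64
Broadcast: 46.63.16.79
First usable = network + 1
Last usable = broadcast - 1
Range: 46.63.16.65 to 46.63.16.78


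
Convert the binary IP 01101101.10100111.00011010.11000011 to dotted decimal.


01101101 = 109
10100111 = 167
00011010 = 26
11000011 = 195
IP: 109.167.26.195


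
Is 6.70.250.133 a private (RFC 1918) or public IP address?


RFC 1918 private ranges:
  10.0.0.0/8 (10.0.0.0 - 10.255.255.255)
  172.16.0.0/12 (172.16.0.0 - 172.31.255.255)
  192.168.0.0/16 (192.168.0.0 - 192.168.255.255)
Public (not in any RFC 1918 range)


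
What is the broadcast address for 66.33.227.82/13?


Network: 66.32.0.0/13
Host bits = 19
Set all host bits to 1:
Broadcast: 66.39.255.255


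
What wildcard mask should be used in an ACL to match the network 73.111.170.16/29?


Subnet mask: 255.255.255.248
Wildcard = 255.255.255.255 - subnet mask
255 - 255 = 0
255 - 255 = 0
255 - 255 = 0
255 - 248 = 7
Wildcard: 0.0.0.7


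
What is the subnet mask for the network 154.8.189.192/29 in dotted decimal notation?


/29 means 29 network bits, 3 host bits
Binary: 11111111111111111111111111111000
Mask: 255.255.255.248


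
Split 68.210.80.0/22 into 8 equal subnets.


New prefix = 22 + 3 = 25
Each subnet has 128 addresses
  68.210.80.0/25
  68.210.80.128/25
  68.210.81.0/25
  68.210.81.128/25
  68.210.82.0/25
  68.210.82.128/25
  68.210.83.0/25
  68.210.83.128/25
Subnets: 68.210.80.0/25, 68.210.80.128/25, 68.210.81.0/25, 68.210.81.128/25, 68.210.82.0/25, 68.210.82.128/25, 68.210.83.0/25, 68.210.83.128/25


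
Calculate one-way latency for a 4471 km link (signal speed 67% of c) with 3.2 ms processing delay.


Speed = 0.67 * 3e5 km/s = 201000 km/s
Propagation delay = 4471 / 201000 = 0.0222 s = 22.2438 ms
Processing delay = 3.2 ms
Total one-way latency = 25.4438 ms


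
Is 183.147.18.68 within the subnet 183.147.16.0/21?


Subnet network: 183.147.16.0
Test IP AND mask: 183.147.16.0
Yes, 183.147.18.68 is in 183.147.16.0/21


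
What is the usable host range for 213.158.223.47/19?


Network: 213.158.192.0
Broadcast: 213.158.223.255
First usable = network + 1
Last usable = broadcast - 1
Range: 213.158.192.1 to 213.158.223.254


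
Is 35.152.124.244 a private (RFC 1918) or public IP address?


RFC 1918 private ranges:
  10.0.0.0/8 (10.0.0.0 - 10.255.255.255)
  172.16.0.0/12 (172.16.0.0 - 172.31.255.255)
  192.168.0.0/16 (192.168.0.0 - 192.168.255.255)
Public (not in any RFC 1918 range)


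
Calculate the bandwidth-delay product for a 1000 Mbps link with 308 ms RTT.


BDP = bandwidth * RTT
= 1000 Mbps * 308 ms
= 1000 * 1e6 * 308 / 1000 bits
= 308000000 bits
= 38500000 bytes
= 37597.6562 KB
BDP = 308000000 bits (38500000 bytes)


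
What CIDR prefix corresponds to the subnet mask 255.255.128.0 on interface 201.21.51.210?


Binary: 11111111.11111111.10000000.00000000
Count leading 1s
Prefix: /17


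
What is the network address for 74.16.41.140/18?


IP:   01001010.00010000.00101001.10001100
Mask: 11111111.11111111.11000000.00000000
AND operation:
Net:  01001010.00010000.00000000.00000000
Network: 74.16.0.0/18


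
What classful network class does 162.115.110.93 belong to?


First octet: 162
Binary: 10100010
10xxxxxx -> Class B (128-191)
Class B, default mask 255.255.0.0 (/16)


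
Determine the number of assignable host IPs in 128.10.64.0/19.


Host bits = 32 - 19 = 13
Total addresses = 2^13 = 8192
Usable = total - 2 (network and broadcast)
Usable hosts: 8190


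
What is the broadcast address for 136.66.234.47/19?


Network: 136.66.224.0/19
Host bits = 13
Set all host bits to 1:
Broadcast: 136.66.255.255


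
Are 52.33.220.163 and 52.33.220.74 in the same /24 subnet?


Mask: 255.255.255.0
52.33.220.163 AND mask = 52.33.220.0
52.33.220.74 AND mask = 52.33.220.0
Yes, same subnet (52.33.220.0)


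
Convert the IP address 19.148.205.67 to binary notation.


19 = 00010011
148 = 10010100
205 = 11001101
67 = 01000011
Binary: 00010011.10010100.11001101.01000011


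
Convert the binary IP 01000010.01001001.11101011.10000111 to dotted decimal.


01000010 = 66
01001001 = 73
11101011 = 235
10000111 = 135
IP: 66.73.235.135


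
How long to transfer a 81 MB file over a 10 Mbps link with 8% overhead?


Effective throughput = 10 * (1 - 8/100) = 9.2 Mbps
File size in Mb = 81 * 8 = 648 Mb
Time = 648 / 9.2
Time = 70.4348 seconds


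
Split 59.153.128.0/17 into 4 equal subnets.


New prefix = 17 + 2 = 19
Each subnet has 8192 addresses
  59.153.128.0/19
  59.153.160.0/19
  59.153.192.0/19
  59.153.224.0/19
Subnets: 59.153.128.0/19, 59.153.160.0/19, 59.153.192.0/19, 59.153.224.0/19


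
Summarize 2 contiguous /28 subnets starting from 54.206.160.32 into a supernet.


Original prefix: /28
Number of subnets: 2 = 2^1
New prefix = 28 - 1 = 27
Supernet: 54.206.160.32/27


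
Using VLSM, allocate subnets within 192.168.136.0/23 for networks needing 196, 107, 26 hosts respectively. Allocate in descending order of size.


196 hosts -> /24 (254 usable): 192.168.136.0/24
107 hosts -> /25 (126 usable): 192.168.137.0/25
26 hosts -> /27 (30 usable): 192.168.137.128/27
Allocation: 192.168.136.0/24 (196 hosts, 254 usable); 192.168.137.0/25 (107 hosts, 126 usable); 192.168.137.128/27 (26 hosts, 30 usable)


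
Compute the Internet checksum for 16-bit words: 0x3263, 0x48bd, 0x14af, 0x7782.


Sum all words (with carry folding):
+ 0x3263 = 0x3263
+ 0x48bd = 0x7b20
+ 0x14af = 0x8fcf
+ 0x7782 = 0x0752
One's complement: ~0x0752
Checksum = 0xf8ad


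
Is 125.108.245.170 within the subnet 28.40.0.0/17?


Subnet network: 28.40.0.0
Test IP AND mask: 125.108.128.0
No, 125.108.245.170 is not in 28.40.0.0/17


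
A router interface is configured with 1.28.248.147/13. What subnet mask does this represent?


/13 means 13 network bits, 19 host bits
Binary: 11111111111110000000000000000000
Mask: 255.248.0.0


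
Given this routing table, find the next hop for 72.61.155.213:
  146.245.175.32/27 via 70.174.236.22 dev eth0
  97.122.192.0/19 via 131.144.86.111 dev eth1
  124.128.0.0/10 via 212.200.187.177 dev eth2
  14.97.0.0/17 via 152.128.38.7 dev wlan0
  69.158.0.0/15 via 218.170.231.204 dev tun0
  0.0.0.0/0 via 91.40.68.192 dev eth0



Longest prefix match for 72.61.155.213:
  /27 146.245.175.32: no
  /19 97.122.192.0: no
  /10 124.128.0.0: no
  /17 14.97.0.0: no
  /15 69.158.0.0: no
  /0 0.0.0.0: MATCH
Selected: next-hop 91.40.68.192 via eth0 (matched /0)


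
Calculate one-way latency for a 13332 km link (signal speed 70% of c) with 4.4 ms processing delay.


Speed = 0.7 * 3e5 km/s = 210000 km/s
Propagation delay = 13332 / 210000 = 0.0635 s = 63.4857 ms
Processing delay = 4.4 ms
Total one-way latency = 67.8857 ms


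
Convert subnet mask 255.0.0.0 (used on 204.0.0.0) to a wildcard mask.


Subnet mask: 255.0.0.0
Wildcard = 255.255.255.255 - subnet mask
255 - 255 = 0
255 - 0 = 255
255 - 0 = 255
255 - 0 = 255
Wildcard: 0.255.255.255


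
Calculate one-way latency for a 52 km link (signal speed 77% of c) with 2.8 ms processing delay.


Speed = 0.77 * 3e5 km/s = 231000 km/s
Propagation delay = 52 / 231000 = 0.0002 s = 0.2251 ms
Processing delay = 2.8 ms
Total one-way latency = 3.0251 ms


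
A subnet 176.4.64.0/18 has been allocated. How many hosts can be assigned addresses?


Host bits = 32 - 18 = 14
Total addresses = 2^14 = 16384
Usable = total - 2 (network and broadcast)
Usable hosts: 16382


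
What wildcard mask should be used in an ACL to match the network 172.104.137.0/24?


Subnet mask: 255.255.255.0
Wildcard = 255.255.255.255 - subnet mask
255 - 255 = 0
255 - 255 = 0
255 - 255 = 0
255 - 0 = 255
Wildcard: 0.0.0.255


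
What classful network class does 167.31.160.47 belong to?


First octet: 167
Binary: 10100111
10xxxxxx -> Class B (128-191)
Class B, default mask 255.255.0.0 (/16)


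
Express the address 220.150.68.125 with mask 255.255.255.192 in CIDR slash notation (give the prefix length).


Binary: 11111111.11111111.11111111.11000000
Count leading 1s
Prefix: /26


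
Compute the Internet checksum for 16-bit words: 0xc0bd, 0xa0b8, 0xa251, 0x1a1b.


Sum all words (with carry folding):
+ 0xc0bd = 0xc0bd
+ 0xa0b8 = 0x6176
+ 0xa251 = 0x03c8
+ 0x1a1b = 0x1de3
One's complement: ~0x1de3
Checksum = 0xe21c


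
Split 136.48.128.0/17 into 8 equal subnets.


New prefix = 17 + 3 = 20
Each subnet has 4096 addresses
  136.48.128.0/20
  136.48.144.0/20
  136.48.160.0/20
  136.48.176.0/20
  136.48.192.0/20
  136.48.208.0/20
  136.48.224.0/20
  136.48.240.0/20
Subnets: 136.48.128.0/20, 136.48.144.0/20, 136.48.160.0/20, 136.48.176.0/20, 136.48.192.0/20, 136.48.208.0/20, 136.48.224.0/20, 136.48.240.0/20


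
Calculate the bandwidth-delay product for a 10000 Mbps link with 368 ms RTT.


BDP = bandwidth * RTT
= 10000 Mbps * 368 ms
= 10000 * 1e6 * 368 / 1000 bits
= 3680000000 bits
= 460000000 bytes
= 449218.75 KB
BDP = 3680000000 bits (460000000 bytes)


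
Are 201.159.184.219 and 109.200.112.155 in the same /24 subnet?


Mask: 255.255.255.0
201.159.184.219 AND mask = 201.159.184.0
109.200.112.155 AND mask = 109.200.112.0
No, different subnets (201.159.184.0 vs 109.200.112.0)


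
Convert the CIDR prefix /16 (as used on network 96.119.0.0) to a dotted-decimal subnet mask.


/16 means 16 network bits, 16 host bits
Binary: 11111111111111110000000000000000
Mask: 255.255.0.0


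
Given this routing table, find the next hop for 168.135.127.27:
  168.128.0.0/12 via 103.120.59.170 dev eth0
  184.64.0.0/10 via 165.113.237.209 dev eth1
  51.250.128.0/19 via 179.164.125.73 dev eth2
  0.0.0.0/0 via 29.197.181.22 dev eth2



Longest prefix match for 168.135.127.27:
  /12 168.128.0.0: MATCH
  /10 184.64.0.0: no
  /19 51.250.128.0: no
  /0 0.0.0.0: MATCH
Selected: next-hop 103.120.59.170 via eth0 (matched /12)


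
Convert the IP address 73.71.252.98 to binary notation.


73 = 01001001
71 = 01000111
252 = 11111100
98 = 01100010
Binary: 01001001.01000111.11111100.01100010


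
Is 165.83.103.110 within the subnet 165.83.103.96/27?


Subnet network: 165.83.103.96
Test IP AND mask: 165.83.103.96
Yes, 165.83.103.110 is in 165.83.103.96/27


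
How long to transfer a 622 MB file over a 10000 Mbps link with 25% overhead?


Effective throughput = 10000 * (1 - 25/100) = 7500 Mbps
File size in Mb = 622 * 8 = 4976 Mb
Time = 4976 / 7500
Time = 0.6635 seconds


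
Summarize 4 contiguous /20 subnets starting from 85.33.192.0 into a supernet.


Original prefix: /20
Number of subnets: 4 = 2^2
New prefix = 20 - 2 = 18
Supernet: 85.33.192.0/18


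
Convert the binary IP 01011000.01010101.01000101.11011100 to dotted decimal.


01011000 = 88
01010101 = 85
01000101 = 69
11011100 = 220
IP: 88.85.69.220


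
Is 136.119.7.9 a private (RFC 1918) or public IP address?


RFC 1918 private ranges:
  10.0.0.0/8 (10.0.0.0 - 10.255.255.255)
  172.16.0.0/12 (172.16.0.0 - 172.31.255.255)
  192.168.0.0/16 (192.168.0.0 - 192.168.255.255)
Public (not in any RFC 1918 range)


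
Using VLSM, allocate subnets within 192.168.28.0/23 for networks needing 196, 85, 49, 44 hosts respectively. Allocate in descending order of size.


196 hosts -> /24 (254 usable): 192.168.28.0/24
85 hosts -> /25 (126 usable): 192.168.29.0/25
49 hosts -> /26 (62 usable): 192.168.29.128/26
44 hosts -> /26 (62 usable): 192.168.29.192/26
Allocation: 192.168.28.0/24 (196 hosts, 254 usable); 192.168.29.0/25 (85 hosts, 126 usable); 192.168.29.128/26 (49 hosts, 62 usable); 192.168.29.192/26 (44 hosts, 62 usable)


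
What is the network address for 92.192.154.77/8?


IP:   01011100.11000000.10011010.01001101
Mask: 11111111.00000000.00000000.00000000
AND operation:
Net:  01011100.00000000.00000000.00000000
Network: 92.0.0.0/8


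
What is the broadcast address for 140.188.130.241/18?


Network: 140.188.128.0/18
Host bits = 14
Set all host bits to 1:
Broadcast: 140.188.191.255


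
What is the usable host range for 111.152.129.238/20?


Network: 111.152.128.0
Broadcast: 111.152.143.255
First usable = network + 1
Last usable = broadcast - 1
Range: 111.152.128.1 to 111.152.143.254


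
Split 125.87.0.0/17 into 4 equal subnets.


New prefix = 17 + 2 = 19
Each subnet has 8192 addresses
  125.87.0.0/19
  125.87.32.0/19
  125.87.64.0/19
  125.87.96.0/19
Subnets: 125.87.0.0/19, 125.87.32.0/19, 125.87.64.0/19, 125.87.96.0/19


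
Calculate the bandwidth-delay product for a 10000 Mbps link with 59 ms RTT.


BDP = bandwidth * RTT
= 10000 Mbps * 59 ms
= 10000 * 1e6 * 59 / 1000 bits
= 590000000 bits
= 73750000 bytes
= 72021.4844 KB
BDP = 590000000 bits (73750000 bytes)


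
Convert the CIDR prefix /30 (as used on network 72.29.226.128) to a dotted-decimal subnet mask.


/30 means 30 network bits, 2 host bits
Binary: 11111111111111111111111111111100
Mask: 255.255.255.252
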